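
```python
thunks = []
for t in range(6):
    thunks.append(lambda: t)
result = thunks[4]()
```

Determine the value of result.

Step 1: The loop creates 6 lambdas, all referencing the same variable t.
Step 2: After the loop, t = 5 (final value).
Step 3: thunks[4]() looks up t at call time and finds 5. This is the late binding gotcha. result = 5

The answer is 5.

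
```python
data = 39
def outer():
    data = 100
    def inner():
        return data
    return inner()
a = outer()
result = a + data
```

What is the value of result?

Step 1: outer() has local data = 100. inner() reads from enclosing.
Step 2: outer() returns 100. Global data = 39 unchanged.
Step 3: result = 100 + 39 = 139

The answer is 139.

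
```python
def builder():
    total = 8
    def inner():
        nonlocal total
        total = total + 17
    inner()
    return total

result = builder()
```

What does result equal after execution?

Step 1: builder() sets total = 8.
Step 2: inner() uses nonlocal to modify total in builder's scope: total = 8 + 17 = 25.
Step 3: builder() returns the modified total = 25

The answer is 25.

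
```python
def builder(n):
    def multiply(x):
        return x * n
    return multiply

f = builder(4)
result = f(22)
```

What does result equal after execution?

Step 1: builder(4) returns multiply closure with n = 4.
Step 2: f(22) computes 22 * 4 = 88.
Step 3: result = 88

The answer is 88.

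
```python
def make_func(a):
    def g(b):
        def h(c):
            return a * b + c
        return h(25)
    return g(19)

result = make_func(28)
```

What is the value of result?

Step 1: a = 28, b = 19, c = 25.
Step 2: h() computes a * b + c = 28 * 19 + 25 = 557.
Step 3: result = 557

The answer is 557.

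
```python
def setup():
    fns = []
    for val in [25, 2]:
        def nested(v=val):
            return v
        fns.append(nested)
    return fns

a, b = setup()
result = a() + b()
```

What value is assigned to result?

Step 1: Default argument v=val captures val at each iteration.
Step 2: a() returns 25 (captured at first iteration), b() returns 2 (captured at second).
Step 3: result = 25 + 2 = 27

The answer is 27.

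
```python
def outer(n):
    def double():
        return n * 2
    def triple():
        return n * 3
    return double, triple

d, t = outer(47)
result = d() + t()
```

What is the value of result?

Step 1: Both closures capture the same n = 47.
Step 2: d() = 47 * 2 = 94, t() = 47 * 3 = 141.
Step 3: result = 94 + 141 = 235

The answer is 235.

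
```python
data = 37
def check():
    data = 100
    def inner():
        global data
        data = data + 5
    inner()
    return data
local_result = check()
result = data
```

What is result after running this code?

Step 1: Global data = 37. check() creates local data = 100.
Step 2: inner() declares global data and adds 5: global data = 37 + 5 = 42.
Step 3: check() returns its local data = 100 (unaffected by inner).
Step 4: result = global data = 42

The answer is 42.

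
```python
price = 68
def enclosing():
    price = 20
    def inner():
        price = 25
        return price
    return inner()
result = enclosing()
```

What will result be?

Step 1: Three scopes define price: global (68), enclosing (20), inner (25).
Step 2: inner() has its own local price = 25, which shadows both enclosing and global.
Step 3: result = 25 (local wins in LEGB)

The answer is 25.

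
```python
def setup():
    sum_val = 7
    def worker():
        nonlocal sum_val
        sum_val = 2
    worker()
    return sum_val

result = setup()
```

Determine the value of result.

Step 1: setup() sets sum_val = 7.
Step 2: worker() uses nonlocal to reassign sum_val = 2.
Step 3: result = 2

The answer is 2.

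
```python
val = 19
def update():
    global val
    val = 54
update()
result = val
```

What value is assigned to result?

Step 1: val = 19 globally.
Step 2: update() declares global val and sets it to 54.
Step 3: After update(), global val = 54. result = 54

The answer is 54.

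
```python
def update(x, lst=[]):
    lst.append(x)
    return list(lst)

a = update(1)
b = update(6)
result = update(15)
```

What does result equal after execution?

Step 1: Default list is shared. list() creates copies for return values.
Step 2: Internal list grows: [1] -> [1, 6] -> [1, 6, 15].
Step 3: result = [1, 6, 15]

The answer is [1, 6, 15].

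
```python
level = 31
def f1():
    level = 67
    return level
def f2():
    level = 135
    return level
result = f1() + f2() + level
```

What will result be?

Step 1: Each function shadows global level with its own local.
Step 2: f1() returns 67, f2() returns 135.
Step 3: Global level = 31 is unchanged. result = 67 + 135 + 31 = 233

The answer is 233.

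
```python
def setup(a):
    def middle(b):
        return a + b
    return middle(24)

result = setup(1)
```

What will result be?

Step 1: setup(1) passes a = 1.
Step 2: middle(24) has b = 24, reads a = 1 from enclosing.
Step 3: result = 1 + 24 = 25

The answer is 25.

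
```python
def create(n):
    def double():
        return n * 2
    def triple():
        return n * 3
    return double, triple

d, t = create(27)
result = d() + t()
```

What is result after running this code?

Step 1: Both closures capture the same n = 27.
Step 2: d() = 27 * 2 = 54, t() = 27 * 3 = 81.
Step 3: result = 54 + 81 = 135

The answer is 135.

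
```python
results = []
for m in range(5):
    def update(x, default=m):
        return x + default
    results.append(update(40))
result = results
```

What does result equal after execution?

Step 1: Default argument default=m is evaluated at function definition time.
Step 2: Each iteration creates update with default = current m value.
Step 3: update(40) returns 40 + default. results = [40, 41, 42, 43, 44]

The answer is [40, 41, 42, 43, 44].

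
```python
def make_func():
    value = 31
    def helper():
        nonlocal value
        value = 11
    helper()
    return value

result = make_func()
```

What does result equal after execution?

Step 1: make_func() sets value = 31.
Step 2: helper() uses nonlocal to reassign value = 11.
Step 3: result = 11

The answer is 11.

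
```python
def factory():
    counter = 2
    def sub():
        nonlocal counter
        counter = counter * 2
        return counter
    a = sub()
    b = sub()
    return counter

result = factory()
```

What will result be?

Step 1: counter starts at 2.
Step 2: First sub(): counter = 2 * 2 = 4.
Step 3: Second sub(): counter = 4 * 2 = 8.
Step 4: result = 8

The answer is 8.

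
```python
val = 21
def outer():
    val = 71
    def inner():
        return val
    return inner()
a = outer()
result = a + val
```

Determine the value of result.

Step 1: outer() has local val = 71. inner() reads from enclosing.
Step 2: outer() returns 71. Global val = 21 unchanged.
Step 3: result = 71 + 21 = 92

The answer is 92.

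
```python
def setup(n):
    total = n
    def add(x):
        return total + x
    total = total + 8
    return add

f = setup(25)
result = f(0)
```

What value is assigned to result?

Step 1: setup(25) sets total = 25, then total = 25 + 8 = 33.
Step 2: Closures capture by reference, so add sees total = 33.
Step 3: f(0) returns 33 + 0 = 33

The answer is 33.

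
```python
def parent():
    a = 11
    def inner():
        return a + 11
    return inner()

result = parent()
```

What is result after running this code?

Step 1: parent() defines a = 11.
Step 2: inner() reads a = 11 from enclosing scope, returns 11 + 11 = 22.
Step 3: result = 22

The answer is 22.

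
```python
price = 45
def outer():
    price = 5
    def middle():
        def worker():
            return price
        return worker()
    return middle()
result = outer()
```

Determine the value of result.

Step 1: outer() defines price = 5. middle() and worker() have no local price.
Step 2: worker() checks local (none), enclosing middle() (none), enclosing outer() and finds price = 5.
Step 3: result = 5

The answer is 5.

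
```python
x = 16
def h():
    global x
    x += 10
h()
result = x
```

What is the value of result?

Step 1: x = 16 globally.
Step 2: h() modifies global x: x += 10 = 26.
Step 3: result = 26

The answer is 26.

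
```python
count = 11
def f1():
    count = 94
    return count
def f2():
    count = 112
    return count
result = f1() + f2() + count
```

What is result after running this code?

Step 1: Each function shadows global count with its own local.
Step 2: f1() returns 94, f2() returns 112.
Step 3: Global count = 11 is unchanged. result = 94 + 112 + 11 = 217

The answer is 217.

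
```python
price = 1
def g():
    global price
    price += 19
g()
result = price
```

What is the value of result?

Step 1: price = 1 globally.
Step 2: g() modifies global price: price += 19 = 20.
Step 3: result = 20

The answer is 20.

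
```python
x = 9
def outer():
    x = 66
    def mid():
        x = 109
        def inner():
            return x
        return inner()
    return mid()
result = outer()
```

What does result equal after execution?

Step 1: Three levels of shadowing: global 9, outer 66, mid 109.
Step 2: inner() finds x = 109 in enclosing mid() scope.
Step 3: result = 109

The answer is 109.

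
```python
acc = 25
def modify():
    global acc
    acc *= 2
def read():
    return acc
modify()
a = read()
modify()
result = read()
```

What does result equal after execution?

Step 1: acc = 25.
Step 2: First modify(): acc = 25 * 2 = 50.
Step 3: Second modify(): acc = 50 * 2 = 100.
Step 4: read() returns 100

The answer is 100.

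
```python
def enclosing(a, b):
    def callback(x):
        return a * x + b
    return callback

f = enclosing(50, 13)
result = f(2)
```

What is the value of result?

Step 1: enclosing(50, 13) captures a = 50, b = 13.
Step 2: f(2) computes 50 * 2 + 13 = 113.
Step 3: result = 113

The answer is 113.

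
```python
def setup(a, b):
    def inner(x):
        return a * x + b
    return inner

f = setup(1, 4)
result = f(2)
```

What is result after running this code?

Step 1: setup(1, 4) captures a = 1, b = 4.
Step 2: f(2) computes 1 * 2 + 4 = 6.
Step 3: result = 6

The answer is 6.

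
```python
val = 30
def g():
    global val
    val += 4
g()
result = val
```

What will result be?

Step 1: val = 30 globally.
Step 2: g() modifies global val: val += 4 = 34.
Step 3: result = 34

The answer is 34.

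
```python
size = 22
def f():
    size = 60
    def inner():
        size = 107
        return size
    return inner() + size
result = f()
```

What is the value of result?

Step 1: f() has local size = 60. inner() has local size = 107.
Step 2: inner() returns its local size = 107.
Step 3: f() returns 107 + its own size (60) = 167

The answer is 167.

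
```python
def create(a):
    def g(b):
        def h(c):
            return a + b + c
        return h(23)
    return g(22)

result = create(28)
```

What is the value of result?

Step 1: a = 28, b = 22, c = 23 across three nested scopes.
Step 2: h() accesses all three via LEGB rule.
Step 3: result = 28 + 22 + 23 = 73

The answer is 73.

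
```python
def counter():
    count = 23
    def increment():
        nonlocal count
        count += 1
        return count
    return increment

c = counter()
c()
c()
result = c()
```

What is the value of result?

Step 1: counter() creates closure with count = 23.
Step 2: Each c() call increments count via nonlocal. After 3 calls: 23 + 3 = 26.
Step 3: result = 26

The answer is 26.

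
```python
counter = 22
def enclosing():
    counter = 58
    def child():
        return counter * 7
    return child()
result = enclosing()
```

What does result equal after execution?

Step 1: enclosing() shadows global counter with counter = 58.
Step 2: child() finds counter = 58 in enclosing scope, computes 58 * 7 = 406.
Step 3: result = 406

The answer is 406.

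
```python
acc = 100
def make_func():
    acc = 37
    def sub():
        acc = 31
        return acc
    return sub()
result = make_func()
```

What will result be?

Step 1: Three scopes define acc: global (100), make_func (37), sub (31).
Step 2: sub() has its own local acc = 31, which shadows both enclosing and global.
Step 3: result = 31 (local wins in LEGB)

The answer is 31.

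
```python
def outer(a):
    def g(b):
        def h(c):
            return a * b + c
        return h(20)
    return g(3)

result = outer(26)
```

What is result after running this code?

Step 1: a = 26, b = 3, c = 20.
Step 2: h() computes a * b + c = 26 * 3 + 20 = 98.
Step 3: result = 98

The answer is 98.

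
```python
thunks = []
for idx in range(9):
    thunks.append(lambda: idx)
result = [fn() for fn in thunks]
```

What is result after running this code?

Step 1: All 9 lambdas share the same variable idx.
Step 2: After the loop, idx = 8.
Step 3: Each call returns 8. result = [8, 8, 8, 8, 8, 8, 8, 8, 8]

The answer is [8, 8, 8, 8, 8, 8, 8, 8, 8].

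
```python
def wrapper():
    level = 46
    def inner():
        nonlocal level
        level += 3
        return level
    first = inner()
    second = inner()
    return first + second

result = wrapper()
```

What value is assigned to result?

Step 1: level starts at 46.
Step 2: First call: level = 46 + 3 = 49, returns 49.
Step 3: Second call: level = 49 + 3 = 52, returns 52.
Step 4: result = 49 + 52 = 101

The answer is 101.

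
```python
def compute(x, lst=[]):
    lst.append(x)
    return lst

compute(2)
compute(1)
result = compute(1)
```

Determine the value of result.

Step 1: Mutable default argument gotcha! The list [] is created once.
Step 2: Each call appends to the SAME list: [2], [2, 1], [2, 1, 1].
Step 3: result = [2, 1, 1]

The answer is [2, 1, 1].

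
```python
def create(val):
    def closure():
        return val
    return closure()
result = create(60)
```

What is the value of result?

Step 1: create(60) binds parameter val = 60.
Step 2: closure() looks up val in enclosing scope and finds the parameter val = 60.
Step 3: result = 60

The answer is 60.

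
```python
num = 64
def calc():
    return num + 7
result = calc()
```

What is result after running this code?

Step 1: num = 64 is defined globally.
Step 2: calc() looks up num from global scope = 64, then computes 64 + 7 = 71.
Step 3: result = 71

The answer is 71.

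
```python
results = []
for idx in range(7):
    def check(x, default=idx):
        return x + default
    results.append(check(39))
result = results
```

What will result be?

Step 1: Default argument default=idx is evaluated at function definition time.
Step 2: Each iteration creates check with default = current idx value.
Step 3: check(39) returns 39 + default. results = [39, 40, 41, 42, 43, 44, 45]

The answer is [39, 40, 41, 42, 43, 44, 45].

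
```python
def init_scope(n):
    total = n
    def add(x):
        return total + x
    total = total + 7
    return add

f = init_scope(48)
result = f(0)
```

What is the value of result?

Step 1: init_scope(48) sets total = 48, then total = 48 + 7 = 55.
Step 2: Closures capture by reference, so add sees total = 55.
Step 3: f(0) returns 55 + 0 = 55

The answer is 55.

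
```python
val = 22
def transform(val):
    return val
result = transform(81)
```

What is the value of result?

Step 1: Global val = 22.
Step 2: transform(81) takes parameter val = 81, which shadows the global.
Step 3: result = 81

The answer is 81.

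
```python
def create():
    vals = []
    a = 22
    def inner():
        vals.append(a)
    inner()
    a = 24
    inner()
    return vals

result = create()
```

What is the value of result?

Step 1: a = 22. inner() appends current a to vals.
Step 2: First inner(): appends 22. Then a = 24.
Step 3: Second inner(): appends 24 (closure sees updated a). result = [22, 24]

The answer is [22, 24].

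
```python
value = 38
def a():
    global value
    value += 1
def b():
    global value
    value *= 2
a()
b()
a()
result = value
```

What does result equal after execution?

Step 1: value = 38.
Step 2: a(): value = 38 + 1 = 39.
Step 3: b(): value = 39 * 2 = 78.
Step 4: a(): value = 78 + 1 = 79

The answer is 79.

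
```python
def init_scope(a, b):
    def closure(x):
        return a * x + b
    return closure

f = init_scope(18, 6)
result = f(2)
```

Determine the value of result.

Step 1: init_scope(18, 6) captures a = 18, b = 6.
Step 2: f(2) computes 18 * 2 + 6 = 42.
Step 3: result = 42

The answer is 42.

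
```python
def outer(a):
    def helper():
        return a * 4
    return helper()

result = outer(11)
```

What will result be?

Step 1: outer(11) binds parameter a = 11.
Step 2: helper() accesses a = 11 from enclosing scope.
Step 3: result = 11 * 4 = 44

The answer is 44.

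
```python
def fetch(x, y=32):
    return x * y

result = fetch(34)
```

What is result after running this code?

Step 1: fetch(34) uses default y = 32.
Step 2: Returns 34 * 32 = 1088.
Step 3: result = 1088

The answer is 1088.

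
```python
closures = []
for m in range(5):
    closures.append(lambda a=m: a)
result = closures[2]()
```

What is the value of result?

Step 1: Default argument a=m captures m's value at each iteration.
Step 2: closures[2] captured a = 2 when m was 2.
Step 3: result = 2

The answer is 2.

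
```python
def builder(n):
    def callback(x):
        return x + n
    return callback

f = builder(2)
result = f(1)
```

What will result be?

Step 1: builder(2) creates a closure that captures n = 2.
Step 2: f(1) calls the closure with x = 1, returning 1 + 2 = 3.
Step 3: result = 3

The answer is 3.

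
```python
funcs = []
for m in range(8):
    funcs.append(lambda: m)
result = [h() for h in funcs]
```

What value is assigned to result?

Step 1: All 8 lambdas share the same variable m.
Step 2: After the loop, m = 7.
Step 3: Each call returns 7. result = [7, 7, 7, 7, 7, 7, 7, 7]

The answer is [7, 7, 7, 7, 7, 7, 7, 7].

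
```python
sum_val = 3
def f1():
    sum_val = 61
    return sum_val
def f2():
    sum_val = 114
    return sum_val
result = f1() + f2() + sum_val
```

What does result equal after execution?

Step 1: Each function shadows global sum_val with its own local.
Step 2: f1() returns 61, f2() returns 114.
Step 3: Global sum_val = 3 is unchanged. result = 61 + 114 + 3 = 178

The answer is 178.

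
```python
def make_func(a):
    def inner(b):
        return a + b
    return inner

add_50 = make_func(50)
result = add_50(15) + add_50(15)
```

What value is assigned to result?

Step 1: add_50 captures a = 50.
Step 2: add_50(15) = 50 + 15 = 65, called twice.
Step 3: result = 65 + 65 = 130

The answer is 130.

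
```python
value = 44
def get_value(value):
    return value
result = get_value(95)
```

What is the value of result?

Step 1: Global value = 44.
Step 2: get_value(95) takes parameter value = 95, which shadows the global.
Step 3: result = 95

The answer is 95.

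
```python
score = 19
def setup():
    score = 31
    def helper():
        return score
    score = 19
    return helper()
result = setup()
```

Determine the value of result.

Step 1: setup() sets score = 31, then later score = 19.
Step 2: helper() is called after score is reassigned to 19. Closures capture variables by reference, not by value.
Step 3: result = 19

The answer is 19.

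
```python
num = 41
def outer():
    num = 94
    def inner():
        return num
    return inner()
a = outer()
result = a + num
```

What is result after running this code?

Step 1: outer() has local num = 94. inner() reads from enclosing.
Step 2: outer() returns 94. Global num = 41 unchanged.
Step 3: result = 94 + 41 = 135

The answer is 135.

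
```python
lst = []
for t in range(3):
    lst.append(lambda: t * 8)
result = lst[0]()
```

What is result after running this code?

Step 1: All lambdas reference the same variable t (late binding).
Step 2: After the loop, t = 2. Every lambda returns t * 8.
Step 3: lst[0]() = 2 * 8 = 16

The answer is 16.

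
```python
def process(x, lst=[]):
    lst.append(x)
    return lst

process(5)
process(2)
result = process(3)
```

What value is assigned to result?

Step 1: Mutable default argument gotcha! The list [] is created once.
Step 2: Each call appends to the SAME list: [5], [5, 2], [5, 2, 3].
Step 3: result = [5, 2, 3]

The answer is [5, 2, 3].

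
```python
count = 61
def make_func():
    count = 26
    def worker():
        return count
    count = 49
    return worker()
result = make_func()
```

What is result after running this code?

Step 1: make_func() sets count = 26, then later count = 49.
Step 2: worker() is called after count is reassigned to 49. Closures capture variables by reference, not by value.
Step 3: result = 49

The answer is 49.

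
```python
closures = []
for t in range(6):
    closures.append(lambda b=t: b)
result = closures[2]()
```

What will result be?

Step 1: Default argument b=t captures t's value at each iteration.
Step 2: closures[2] captured b = 2 when t was 2.
Step 3: result = 2

The answer is 2.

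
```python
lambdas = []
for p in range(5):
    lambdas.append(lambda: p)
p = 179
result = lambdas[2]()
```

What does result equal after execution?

Step 1: Lambdas capture the variable p by reference, not by value.
Step 2: After the loop, p is reassigned to 179.
Step 3: lambdas[2]() looks up the current p = 179. result = 179

The answer is 179.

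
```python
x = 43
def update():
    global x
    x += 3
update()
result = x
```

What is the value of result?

Step 1: x = 43 globally.
Step 2: update() modifies global x: x += 3 = 46.
Step 3: result = 46

The answer is 46.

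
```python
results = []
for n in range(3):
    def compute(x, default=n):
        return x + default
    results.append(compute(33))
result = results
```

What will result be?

Step 1: Default argument default=n is evaluated at function definition time.
Step 2: Each iteration creates compute with default = current n value.
Step 3: compute(33) returns 33 + default. results = [33, 34, 35]

The answer is [33, 34, 35].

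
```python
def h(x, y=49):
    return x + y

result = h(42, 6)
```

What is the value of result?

Step 1: h(42, 6) overrides default y with 6.
Step 2: Returns 42 + 6 = 48.
Step 3: result = 48

The answer is 48.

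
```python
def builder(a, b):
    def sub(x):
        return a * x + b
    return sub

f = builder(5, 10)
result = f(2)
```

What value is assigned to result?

Step 1: builder(5, 10) captures a = 5, b = 10.
Step 2: f(2) computes 5 * 2 + 10 = 20.
Step 3: result = 20

The answer is 20.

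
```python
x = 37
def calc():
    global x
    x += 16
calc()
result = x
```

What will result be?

Step 1: x = 37 globally.
Step 2: calc() modifies global x: x += 16 = 53.
Step 3: result = 53

The answer is 53.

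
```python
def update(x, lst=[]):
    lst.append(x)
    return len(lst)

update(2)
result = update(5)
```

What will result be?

Step 1: Mutable default list persists between calls.
Step 2: First call: lst = [2], len = 1. Second call: lst = [2, 5], len = 2.
Step 3: result = 2

The answer is 2.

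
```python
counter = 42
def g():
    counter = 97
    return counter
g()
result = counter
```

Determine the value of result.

Step 1: counter = 42 globally.
Step 2: g() creates a LOCAL counter = 97 (no global keyword!).
Step 3: The global counter is unchanged. result = 42

The answer is 42.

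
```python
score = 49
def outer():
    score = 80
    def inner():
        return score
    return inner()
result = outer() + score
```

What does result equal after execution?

Step 1: Global score = 49. outer() shadows with score = 80.
Step 2: inner() returns enclosing score = 80. outer() = 80.
Step 3: result = 80 + global score (49) = 129

The answer is 129.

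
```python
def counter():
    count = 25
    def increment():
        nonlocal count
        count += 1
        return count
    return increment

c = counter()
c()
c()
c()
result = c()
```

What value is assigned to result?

Step 1: counter() creates closure with count = 25.
Step 2: Each c() call increments count via nonlocal. After 4 calls: 25 + 4 = 29.
Step 3: result = 29

The answer is 29.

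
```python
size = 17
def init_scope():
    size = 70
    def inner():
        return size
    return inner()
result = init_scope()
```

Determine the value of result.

Step 1: size = 17 globally, but init_scope() defines size = 70 locally.
Step 2: inner() looks up size. Not in local scope, so checks enclosing scope (init_scope) and finds size = 70.
Step 3: result = 70

The answer is 70.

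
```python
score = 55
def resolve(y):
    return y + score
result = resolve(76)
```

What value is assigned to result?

Step 1: score = 55 is defined globally.
Step 2: resolve(76) uses parameter y = 76 and looks up score from global scope = 55.
Step 3: result = 76 + 55 = 131

The answer is 131.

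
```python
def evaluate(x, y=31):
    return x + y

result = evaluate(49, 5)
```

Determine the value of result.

Step 1: evaluate(49, 5) overrides default y with 5.
Step 2: Returns 49 + 5 = 54.
Step 3: result = 54

The answer is 54.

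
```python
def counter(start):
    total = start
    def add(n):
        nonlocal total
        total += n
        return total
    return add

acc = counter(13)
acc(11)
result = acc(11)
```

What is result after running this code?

Step 1: counter(13) creates closure with total = 13.
Step 2: First acc(11): total = 13 + 11 = 24.
Step 3: Second acc(11): total = 24 + 11 = 35. result = 35

The answer is 35.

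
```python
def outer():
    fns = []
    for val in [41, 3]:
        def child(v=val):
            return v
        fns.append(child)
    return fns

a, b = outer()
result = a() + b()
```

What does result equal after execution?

Step 1: Default argument v=val captures val at each iteration.
Step 2: a() returns 41 (captured at first iteration), b() returns 3 (captured at second).
Step 3: result = 41 + 3 = 44

The answer is 44.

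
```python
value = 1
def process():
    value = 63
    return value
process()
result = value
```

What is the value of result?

Step 1: Global value = 1.
Step 2: process() creates local value = 63 (shadow, not modification).
Step 3: After process() returns, global value is unchanged. result = 1

The answer is 1.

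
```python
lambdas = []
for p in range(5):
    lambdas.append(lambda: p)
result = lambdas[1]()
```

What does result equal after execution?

Step 1: The loop creates 5 lambdas, all referencing the same variable p.
Step 2: After the loop, p = 4 (final value).
Step 3: lambdas[1]() looks up p at call time and finds 4. This is the late binding gotcha. result = 4

The answer is 4.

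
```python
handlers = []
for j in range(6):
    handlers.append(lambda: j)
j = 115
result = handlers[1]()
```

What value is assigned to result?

Step 1: Lambdas capture the variable j by reference, not by value.
Step 2: After the loop, j is reassigned to 115.
Step 3: handlers[1]() looks up the current j = 115. result = 115

The answer is 115.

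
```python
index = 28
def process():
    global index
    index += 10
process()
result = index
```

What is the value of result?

Step 1: index = 28 globally.
Step 2: process() modifies global index: index += 10 = 38.
Step 3: result = 38

The answer is 38.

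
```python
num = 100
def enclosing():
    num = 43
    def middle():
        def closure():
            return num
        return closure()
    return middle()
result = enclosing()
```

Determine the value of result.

Step 1: enclosing() defines num = 43. middle() and closure() have no local num.
Step 2: closure() checks local (none), enclosing middle() (none), enclosing enclosing() and finds num = 43.
Step 3: result = 43

The answer is 43.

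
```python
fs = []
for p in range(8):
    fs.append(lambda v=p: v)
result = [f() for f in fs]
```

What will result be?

Step 1: Default arg v=p captures p at each iteration.
Step 2: Each lambda has its own default: 0, 1, ..., 7.
Step 3: result = [0, 1, 2, 3, 4, 5, 6, 7]

The answer is [0, 1, 2, 3, 4, 5, 6, 7].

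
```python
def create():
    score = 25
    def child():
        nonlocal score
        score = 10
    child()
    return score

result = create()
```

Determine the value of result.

Step 1: create() sets score = 25.
Step 2: child() uses nonlocal to reassign score = 10.
Step 3: result = 10

The answer is 10.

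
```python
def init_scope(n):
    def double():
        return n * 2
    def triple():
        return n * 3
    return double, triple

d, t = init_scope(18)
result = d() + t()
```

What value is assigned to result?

Step 1: Both closures capture the same n = 18.
Step 2: d() = 18 * 2 = 36, t() = 18 * 3 = 54.
Step 3: result = 36 + 54 = 90

The answer is 90.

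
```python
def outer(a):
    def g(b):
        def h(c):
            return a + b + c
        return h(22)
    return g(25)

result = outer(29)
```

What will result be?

Step 1: a = 29, b = 25, c = 22 across three nested scopes.
Step 2: h() accesses all three via LEGB rule.
Step 3: result = 29 + 25 + 22 = 76

The answer is 76.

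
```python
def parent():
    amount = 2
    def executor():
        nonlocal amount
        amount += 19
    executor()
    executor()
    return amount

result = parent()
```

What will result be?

Step 1: amount starts at 2.
Step 2: executor() is called 2 times, each adding 19.
Step 3: amount = 2 + 19 * 2 = 40

The answer is 40.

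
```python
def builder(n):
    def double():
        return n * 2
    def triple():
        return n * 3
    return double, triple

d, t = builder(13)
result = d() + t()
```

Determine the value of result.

Step 1: Both closures capture the same n = 13.
Step 2: d() = 13 * 2 = 26, t() = 13 * 3 = 39.
Step 3: result = 26 + 39 = 65

The answer is 65.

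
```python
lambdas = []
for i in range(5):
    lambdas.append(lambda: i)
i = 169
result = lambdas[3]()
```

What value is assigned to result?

Step 1: Lambdas capture the variable i by reference, not by value.
Step 2: After the loop, i is reassigned to 169.
Step 3: lambdas[3]() looks up the current i = 169. result = 169

The answer is 169.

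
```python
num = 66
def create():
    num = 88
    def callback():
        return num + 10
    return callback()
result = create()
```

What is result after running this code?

Step 1: create() shadows global num with num = 88.
Step 2: callback() finds num = 88 in enclosing scope, computes 88 + 10 = 98.
Step 3: result = 98

The answer is 98.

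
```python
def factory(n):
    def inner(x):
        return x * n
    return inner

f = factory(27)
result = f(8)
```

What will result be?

Step 1: factory(27) creates a closure capturing n = 27.
Step 2: f(8) computes 8 * 27 = 216.
Step 3: result = 216

The answer is 216.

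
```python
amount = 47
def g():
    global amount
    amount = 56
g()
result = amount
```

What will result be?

Step 1: amount = 47 globally.
Step 2: g() declares global amount and sets it to 56.
Step 3: After g(), global amount = 56. result = 56

The answer is 56.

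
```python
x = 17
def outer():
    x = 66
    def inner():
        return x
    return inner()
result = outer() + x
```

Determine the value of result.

Step 1: Global x = 17. outer() shadows with x = 66.
Step 2: inner() returns enclosing x = 66. outer() = 66.
Step 3: result = 66 + global x (17) = 83

The answer is 83.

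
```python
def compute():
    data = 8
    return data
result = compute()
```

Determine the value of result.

Step 1: compute() defines data = 8 in its local scope.
Step 2: return data finds the local variable data = 8.
Step 3: result = 8

The answer is 8.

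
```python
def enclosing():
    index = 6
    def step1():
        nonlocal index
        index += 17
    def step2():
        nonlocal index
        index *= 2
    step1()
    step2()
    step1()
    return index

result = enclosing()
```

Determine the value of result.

Step 1: index = 6.
Step 2: step1(): index = 6 + 17 = 23.
Step 3: step2(): index = 23 * 2 = 46.
Step 4: step1(): index = 46 + 17 = 63. result = 63

The answer is 63.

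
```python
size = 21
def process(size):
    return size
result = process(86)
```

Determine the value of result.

Step 1: Global size = 21.
Step 2: process(86) takes parameter size = 86, which shadows the global.
Step 3: result = 86

The answer is 86.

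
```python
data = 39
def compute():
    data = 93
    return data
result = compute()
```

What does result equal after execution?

Step 1: Global data = 39.
Step 2: compute() creates local data = 93, shadowing the global.
Step 3: Returns local data = 93. result = 93

The answer is 93.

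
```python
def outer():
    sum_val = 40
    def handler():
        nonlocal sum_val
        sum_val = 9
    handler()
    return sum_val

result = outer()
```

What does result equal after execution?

Step 1: outer() sets sum_val = 40.
Step 2: handler() uses nonlocal to reassign sum_val = 9.
Step 3: result = 9

The answer is 9.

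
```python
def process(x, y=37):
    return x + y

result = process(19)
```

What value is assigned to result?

Step 1: process(19) uses default y = 37.
Step 2: Returns 19 + 37 = 56.
Step 3: result = 56

The answer is 56.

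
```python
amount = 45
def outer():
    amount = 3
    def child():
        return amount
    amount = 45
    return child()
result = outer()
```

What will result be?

Step 1: outer() sets amount = 3, then later amount = 45.
Step 2: child() is called after amount is reassigned to 45. Closures capture variables by reference, not by value.
Step 3: result = 45

The answer is 45.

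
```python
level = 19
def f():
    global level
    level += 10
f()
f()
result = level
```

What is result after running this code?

Step 1: level = 19.
Step 2: First f(): level = 19 + 10 = 29.
Step 3: Second f(): level = 29 + 10 = 39. result = 39

The answer is 39.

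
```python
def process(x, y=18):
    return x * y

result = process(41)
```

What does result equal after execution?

Step 1: process(41) uses default y = 18.
Step 2: Returns 41 * 18 = 738.
Step 3: result = 738

The answer is 738.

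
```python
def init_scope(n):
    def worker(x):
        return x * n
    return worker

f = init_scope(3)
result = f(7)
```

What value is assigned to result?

Step 1: init_scope(3) creates a closure capturing n = 3.
Step 2: f(7) computes 7 * 3 = 21.
Step 3: result = 21

The answer is 21.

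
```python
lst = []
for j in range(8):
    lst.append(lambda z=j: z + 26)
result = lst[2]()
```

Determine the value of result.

Step 1: Default argument z=j captures j's value at definition time.
Step 2: lst[2] was defined when j = 2, so z defaults to 2.
Step 3: result = 2 + 26 = 28 (default arg fixes the late binding issue)

The answer is 28.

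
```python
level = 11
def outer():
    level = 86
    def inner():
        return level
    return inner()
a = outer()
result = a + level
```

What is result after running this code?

Step 1: outer() has local level = 86. inner() reads from enclosing.
Step 2: outer() returns 86. Global level = 11 unchanged.
Step 3: result = 86 + 11 = 97

The answer is 97.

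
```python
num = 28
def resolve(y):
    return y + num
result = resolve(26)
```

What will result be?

Step 1: num = 28 is defined globally.
Step 2: resolve(26) uses parameter y = 26 and looks up num from global scope = 28.
Step 3: result = 26 + 28 = 54

The answer is 54.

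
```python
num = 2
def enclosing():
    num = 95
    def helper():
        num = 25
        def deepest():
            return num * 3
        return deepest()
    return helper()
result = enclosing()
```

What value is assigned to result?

Step 1: deepest() looks up num through LEGB: not local, finds num = 25 in enclosing helper().
Step 2: Returns 25 * 3 = 75.
Step 3: result = 75

The answer is 75.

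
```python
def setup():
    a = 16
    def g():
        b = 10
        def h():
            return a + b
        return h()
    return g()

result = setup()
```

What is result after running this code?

Step 1: setup() defines a = 16. g() defines b = 10.
Step 2: h() accesses both from enclosing scopes: a = 16, b = 10.
Step 3: result = 16 + 10 = 26

The answer is 26.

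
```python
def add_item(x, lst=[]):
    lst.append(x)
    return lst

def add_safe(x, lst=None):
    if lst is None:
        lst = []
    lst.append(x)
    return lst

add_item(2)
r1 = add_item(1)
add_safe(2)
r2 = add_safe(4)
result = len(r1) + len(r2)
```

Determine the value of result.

Step 1: add_item shares mutable default: after 2 calls, lst = [2, 1], len = 2.
Step 2: add_safe creates fresh list each time: r2 = [4], len = 1.
Step 3: result = 2 + 1 = 3

The answer is 3.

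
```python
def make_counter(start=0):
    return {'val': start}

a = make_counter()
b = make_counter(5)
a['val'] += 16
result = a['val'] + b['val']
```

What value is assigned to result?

Step 1: make_counter() returns a new dict each call (immutable default 0).
Step 2: a = {'val': 0}, b = {'val': 5}.
Step 3: a['val'] += 16 = 16. result = 16 + 5 = 21

The answer is 21.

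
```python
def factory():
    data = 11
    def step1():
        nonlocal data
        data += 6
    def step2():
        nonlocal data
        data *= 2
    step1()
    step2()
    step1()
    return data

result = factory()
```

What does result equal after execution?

Step 1: data = 11.
Step 2: step1(): data = 11 + 6 = 17.
Step 3: step2(): data = 17 * 2 = 34.
Step 4: step1(): data = 34 + 6 = 40. result = 40

The answer is 40.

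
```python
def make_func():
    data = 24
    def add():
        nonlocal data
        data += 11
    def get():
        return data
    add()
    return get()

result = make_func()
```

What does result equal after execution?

Step 1: data = 24. add() modifies it via nonlocal, get() reads it.
Step 2: add() makes data = 24 + 11 = 35.
Step 3: get() returns 35. result = 35

The answer is 35.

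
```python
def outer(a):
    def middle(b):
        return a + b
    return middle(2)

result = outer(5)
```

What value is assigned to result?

Step 1: outer(5) passes a = 5.
Step 2: middle(2) has b = 2, reads a = 5 from enclosing.
Step 3: result = 5 + 2 = 7

The answer is 7.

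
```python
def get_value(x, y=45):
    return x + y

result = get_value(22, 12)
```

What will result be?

Step 1: get_value(22, 12) overrides default y with 12.
Step 2: Returns 22 + 12 = 34.
Step 3: result = 34

The answer is 34.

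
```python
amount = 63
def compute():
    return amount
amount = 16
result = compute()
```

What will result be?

Step 1: amount is first set to 63, then reassigned to 16.
Step 2: compute() is called after the reassignment, so it looks up the current global amount = 16.
Step 3: result = 16

The answer is 16.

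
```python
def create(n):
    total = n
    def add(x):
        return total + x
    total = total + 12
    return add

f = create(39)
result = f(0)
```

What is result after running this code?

Step 1: create(39) sets total = 39, then total = 39 + 12 = 51.
Step 2: Closures capture by reference, so add sees total = 51.
Step 3: f(0) returns 51 + 0 = 51

The answer is 51.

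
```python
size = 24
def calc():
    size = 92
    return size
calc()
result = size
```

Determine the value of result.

Step 1: Global size = 24.
Step 2: calc() creates local size = 92 (shadow, not modification).
Step 3: After calc() returns, global size is unchanged. result = 24

The answer is 24.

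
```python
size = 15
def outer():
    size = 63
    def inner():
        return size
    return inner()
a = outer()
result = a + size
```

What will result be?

Step 1: outer() has local size = 63. inner() reads from enclosing.
Step 2: outer() returns 63. Global size = 15 unchanged.
Step 3: result = 63 + 15 = 78

The answer is 78.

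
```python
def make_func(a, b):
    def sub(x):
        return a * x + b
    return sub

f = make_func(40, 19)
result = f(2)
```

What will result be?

Step 1: make_func(40, 19) captures a = 40, b = 19.
Step 2: f(2) computes 40 * 2 + 19 = 99.
Step 3: result = 99

The answer is 99.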